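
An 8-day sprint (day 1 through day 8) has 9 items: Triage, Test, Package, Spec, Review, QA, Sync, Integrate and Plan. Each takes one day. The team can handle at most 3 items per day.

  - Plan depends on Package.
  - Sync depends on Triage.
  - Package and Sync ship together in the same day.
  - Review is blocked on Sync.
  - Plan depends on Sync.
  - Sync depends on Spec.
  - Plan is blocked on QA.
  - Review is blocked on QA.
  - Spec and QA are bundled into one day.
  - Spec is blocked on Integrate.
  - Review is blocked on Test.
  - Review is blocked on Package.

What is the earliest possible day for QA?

QA must be in the same day as Spec, which can't be before day 2, so QA is at least day 2; QA must be in the same day as Spec, which can't be after day 6, so QA is at most day 6.
QA at day 2 is achievable: QA -> day 2; Spec -> day 2; Triage -> day 1; Integrate -> day 1; Review -> day 4; Plan -> day 4; Package -> day 3; Test -> day 1; Sync -> day 3.

day 2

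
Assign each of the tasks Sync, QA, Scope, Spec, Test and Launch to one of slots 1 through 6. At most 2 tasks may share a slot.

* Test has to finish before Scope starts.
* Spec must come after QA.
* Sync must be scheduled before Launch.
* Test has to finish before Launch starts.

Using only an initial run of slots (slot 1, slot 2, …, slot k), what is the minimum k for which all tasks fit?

The precedence chain requires at least 2 distinct slots.
With at most 2 per slot and 6 tasks, at least 3 slots are needed.
3 works (last occupied slot: 3): for example Spec -> 3; QA -> 2; Launch -> 2; Test -> 1; Sync -> 1; Scope -> 3.

3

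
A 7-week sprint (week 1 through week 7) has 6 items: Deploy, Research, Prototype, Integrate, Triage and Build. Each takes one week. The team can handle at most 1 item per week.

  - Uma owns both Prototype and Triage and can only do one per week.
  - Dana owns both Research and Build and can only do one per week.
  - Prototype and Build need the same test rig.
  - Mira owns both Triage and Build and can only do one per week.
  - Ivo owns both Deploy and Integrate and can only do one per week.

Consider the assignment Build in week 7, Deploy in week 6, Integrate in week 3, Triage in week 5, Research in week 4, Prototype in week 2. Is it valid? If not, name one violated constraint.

Uma owns both Prototype and Triage and can only do one per week — holds.
Ivo owns both Deploy and Integrate and can only do one per week — holds.
Mira owns both Triage and Build and can only do one per week — holds.
Prototype and Build need the same test rig — holds.
The team can handle at most 1 item per week — holds.
Dana owns both Research and Build and can only do one per week — holds.

Yes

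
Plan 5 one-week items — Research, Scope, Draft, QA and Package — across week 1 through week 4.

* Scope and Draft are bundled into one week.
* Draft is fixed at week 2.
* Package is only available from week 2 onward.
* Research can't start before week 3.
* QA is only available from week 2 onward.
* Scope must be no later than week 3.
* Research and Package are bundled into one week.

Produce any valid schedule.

Draft -> week 2; Package -> week 3; Research -> week 3; QA -> week 2; Scope -> week 2

Checking: Research = Package = week 3; Scope = Draft = week 2; Research=week 3 in [week 3,week 4]; Draft=week 2 in [week 2,week 2]; Scope=week 2 in [week 1,week 3]; Package=week 3 in [week 2,week 4]; QA=week 2 in [week 2,week 4].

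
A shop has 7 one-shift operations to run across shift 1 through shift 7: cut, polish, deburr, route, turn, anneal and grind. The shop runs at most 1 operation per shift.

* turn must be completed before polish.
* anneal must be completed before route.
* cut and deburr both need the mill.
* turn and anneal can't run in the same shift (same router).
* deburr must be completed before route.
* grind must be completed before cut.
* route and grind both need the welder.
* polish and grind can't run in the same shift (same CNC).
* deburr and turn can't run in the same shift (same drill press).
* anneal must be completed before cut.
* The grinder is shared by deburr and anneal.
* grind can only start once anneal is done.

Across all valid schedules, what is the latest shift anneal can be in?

shift 4

Downstream work caps anneal at shift 5.
anneal at shift 4 is achievable: deburr -> shift 3; route -> shift 7; polish -> shift 2; anneal -> shift 4; grind -> shift 5; turn -> shift 1; cut -> shift 6.
Nothing later works — the conflict and capacity constraints rule out every shift after shift 4.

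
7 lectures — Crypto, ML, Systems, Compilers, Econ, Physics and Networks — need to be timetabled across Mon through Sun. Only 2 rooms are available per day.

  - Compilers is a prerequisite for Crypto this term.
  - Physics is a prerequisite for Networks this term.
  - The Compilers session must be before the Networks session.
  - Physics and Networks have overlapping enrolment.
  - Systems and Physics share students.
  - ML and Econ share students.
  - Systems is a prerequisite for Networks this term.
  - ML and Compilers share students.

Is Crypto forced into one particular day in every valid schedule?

No

Crypto can be Tue (e.g. ML=Wed; Physics=Tue; Networks=Wed; Econ=Thu; Crypto=Tue; Compilers=Mon; Systems=Mon) or Wed (e.g. Physics in Tue, ML in Tue, Econ in Thu, Networks in Wed, Systems in Mon, Crypto in Wed, Compilers in Mon).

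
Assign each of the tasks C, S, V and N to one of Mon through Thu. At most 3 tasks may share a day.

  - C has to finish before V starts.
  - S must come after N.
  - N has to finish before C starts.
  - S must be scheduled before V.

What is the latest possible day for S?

Precedence pushes S to at least Tue; downstream work caps S at Wed.
S at Wed is achievable: C -> Tue, V -> Thu, N -> Mon, S -> Wed.

Wed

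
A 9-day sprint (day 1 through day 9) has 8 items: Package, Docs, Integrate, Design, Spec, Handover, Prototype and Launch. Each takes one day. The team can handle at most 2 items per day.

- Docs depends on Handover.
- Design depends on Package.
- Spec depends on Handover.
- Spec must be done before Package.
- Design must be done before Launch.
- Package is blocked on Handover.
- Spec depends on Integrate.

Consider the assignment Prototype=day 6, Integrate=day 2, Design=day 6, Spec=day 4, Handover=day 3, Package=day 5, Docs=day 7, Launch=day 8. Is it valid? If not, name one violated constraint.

Yes

Spec depends on Handover — holds.
Docs depends on Handover — holds.
Design depends on Package — holds.
Spec must be done before Package — holds.
Design must be done before Launch — holds.
Spec depends on Integrate — holds.
The team can handle at most 2 items per day — holds.
Package is blocked on Handover — holds.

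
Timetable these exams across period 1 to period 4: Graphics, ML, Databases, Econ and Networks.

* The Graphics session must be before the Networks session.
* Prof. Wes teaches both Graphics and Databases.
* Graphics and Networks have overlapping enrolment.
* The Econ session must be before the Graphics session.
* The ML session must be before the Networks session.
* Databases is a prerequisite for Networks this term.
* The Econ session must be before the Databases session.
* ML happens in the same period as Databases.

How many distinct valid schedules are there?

2

Enumerating: Databases -> period 3, Econ -> period 1, Graphics -> period 2, ML -> period 3, Networks -> period 4 | Econ=period 1; Graphics=period 3; ML=period 2; Networks=period 4; Databases=period 2.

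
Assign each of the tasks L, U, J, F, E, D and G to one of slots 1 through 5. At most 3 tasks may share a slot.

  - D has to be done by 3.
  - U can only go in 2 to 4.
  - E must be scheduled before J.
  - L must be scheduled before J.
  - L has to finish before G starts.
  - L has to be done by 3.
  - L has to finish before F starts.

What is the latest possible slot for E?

Downstream work caps E at 4.
E at 4 is achievable: U in 2, G in 2, J in 5, F in 2, L in 1, E in 4, D in 1.

4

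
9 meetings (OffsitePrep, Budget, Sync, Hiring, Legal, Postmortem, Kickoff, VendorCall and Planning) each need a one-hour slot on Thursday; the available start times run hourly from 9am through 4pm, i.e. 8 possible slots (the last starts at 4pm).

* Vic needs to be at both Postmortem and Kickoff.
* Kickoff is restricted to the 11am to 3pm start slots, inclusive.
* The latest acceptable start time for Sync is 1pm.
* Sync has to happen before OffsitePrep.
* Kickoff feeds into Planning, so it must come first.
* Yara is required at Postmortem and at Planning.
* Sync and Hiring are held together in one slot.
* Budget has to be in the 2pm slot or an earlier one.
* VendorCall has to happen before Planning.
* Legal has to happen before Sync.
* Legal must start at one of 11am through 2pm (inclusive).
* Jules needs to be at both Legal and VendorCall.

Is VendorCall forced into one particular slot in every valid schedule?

VendorCall can be 9am (e.g. Planning in 12pm; Budget in 9am; OffsitePrep in 1pm; VendorCall in 9am; Kickoff in 11am; Legal in 11am; Hiring in 12pm; Postmortem in 9am; Sync in 12pm) or 10am (e.g. Hiring=12pm, OffsitePrep=1pm, Sync=12pm, Legal=11am, VendorCall=10am, Planning=12pm, Budget=9am, Kickoff=11am, Postmortem=9am).

No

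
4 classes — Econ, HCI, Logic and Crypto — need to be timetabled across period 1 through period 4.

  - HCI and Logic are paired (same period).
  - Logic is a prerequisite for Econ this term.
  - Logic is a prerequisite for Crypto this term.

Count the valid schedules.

Splitting on Econ: it can be period 2 (3), period 3 (5), period 4 (6). Listing each branch's schedules as (HCI, Logic, Crypto) by period number:
Econ=period 2: (1,1,2) (1,1,3) (1,1,4) — 3.
Econ=period 3: (1,1,2) (1,1,3) (1,1,4) (2,2,3) (2,2,4) — 5.
Econ=period 4: (1,1,2) (1,1,3) (1,1,4) (2,2,3) (2,2,4) (3,3,4) — 6.
Summing: 3 + 5 + 6 = 14.

14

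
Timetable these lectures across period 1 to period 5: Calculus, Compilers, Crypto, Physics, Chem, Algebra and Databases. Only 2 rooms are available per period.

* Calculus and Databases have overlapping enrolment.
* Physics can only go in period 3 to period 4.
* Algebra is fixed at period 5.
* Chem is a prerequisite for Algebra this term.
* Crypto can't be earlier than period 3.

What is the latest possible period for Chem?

period 4

Downstream work caps Chem at period 4.
Chem at period 4 is achievable: Chem -> period 4; Algebra -> period 5; Databases -> period 2; Calculus -> period 1; Physics -> period 3; Compilers -> period 1; Crypto -> period 3.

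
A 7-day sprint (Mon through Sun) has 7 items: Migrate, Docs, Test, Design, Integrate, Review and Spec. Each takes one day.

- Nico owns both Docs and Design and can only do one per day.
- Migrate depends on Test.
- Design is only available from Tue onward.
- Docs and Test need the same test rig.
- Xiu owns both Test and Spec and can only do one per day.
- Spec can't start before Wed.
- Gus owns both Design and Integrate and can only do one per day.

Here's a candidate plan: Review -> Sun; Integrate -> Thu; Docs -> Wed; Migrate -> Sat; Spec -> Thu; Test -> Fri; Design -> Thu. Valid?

No — it violates: Gus owns both Design and Integrate and can only do one per day

Design is only available from Tue onward — holds.
Migrate depends on Test — holds.
Gus owns both Design and Integrate and can only do one per day — violated.
Nico owns both Docs and Design and can only do one per day — holds.
Spec can't start before Wed — holds.
Docs and Test need the same test rig — holds.
Xiu owns both Test and Spec and can only do one per day — holds.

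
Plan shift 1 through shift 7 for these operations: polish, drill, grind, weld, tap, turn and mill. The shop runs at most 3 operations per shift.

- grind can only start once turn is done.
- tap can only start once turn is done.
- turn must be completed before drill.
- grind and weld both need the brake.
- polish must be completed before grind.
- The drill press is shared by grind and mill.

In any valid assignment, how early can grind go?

Precedence pushes grind to at least shift 2.
grind at shift 2 is achievable: mill -> shift 3, polish -> shift 1, turn -> shift 1, grind -> shift 2, weld -> shift 1, tap -> shift 2, drill -> shift 2.

shift 2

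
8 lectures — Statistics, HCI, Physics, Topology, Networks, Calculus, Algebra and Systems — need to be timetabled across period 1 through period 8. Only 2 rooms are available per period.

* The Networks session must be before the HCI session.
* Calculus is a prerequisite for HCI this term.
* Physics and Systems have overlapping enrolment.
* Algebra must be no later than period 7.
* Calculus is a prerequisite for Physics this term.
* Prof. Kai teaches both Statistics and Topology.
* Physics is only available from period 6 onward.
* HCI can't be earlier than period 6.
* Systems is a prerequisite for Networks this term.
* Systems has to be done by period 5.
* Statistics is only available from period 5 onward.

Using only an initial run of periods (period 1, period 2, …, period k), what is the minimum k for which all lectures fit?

6

The precedence chain requires at least 3 distinct periods.
With at most 2 per period and 8 lectures, at least 4 periods are needed.
HCI can't be placed before period 6, so the schedule must run through at least period 6.
6 works (last occupied period: period 6): for example Physics=period 6; HCI=period 6; Algebra=period 3; Statistics=period 5; Systems=period 1; Topology=period 2; Networks=period 2; Calculus=period 1.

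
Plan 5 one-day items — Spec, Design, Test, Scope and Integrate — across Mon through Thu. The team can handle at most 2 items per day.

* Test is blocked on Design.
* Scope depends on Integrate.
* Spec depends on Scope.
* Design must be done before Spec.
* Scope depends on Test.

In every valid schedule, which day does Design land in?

Downstream work caps Design at Mon.
So Design is pinned to Mon.

Mon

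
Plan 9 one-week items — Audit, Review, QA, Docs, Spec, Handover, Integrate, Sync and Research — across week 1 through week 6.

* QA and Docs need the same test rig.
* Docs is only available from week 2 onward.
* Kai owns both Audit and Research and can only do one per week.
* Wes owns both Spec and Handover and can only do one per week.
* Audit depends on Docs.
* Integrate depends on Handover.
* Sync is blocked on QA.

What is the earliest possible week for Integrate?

week 2

Precedence pushes Integrate to at least week 2.
Integrate at week 2 is achievable: Integrate=week 2; Handover=week 1; Review=week 1; Research=week 1; Sync=week 2; Docs=week 2; QA=week 1; Spec=week 2; Audit=week 3.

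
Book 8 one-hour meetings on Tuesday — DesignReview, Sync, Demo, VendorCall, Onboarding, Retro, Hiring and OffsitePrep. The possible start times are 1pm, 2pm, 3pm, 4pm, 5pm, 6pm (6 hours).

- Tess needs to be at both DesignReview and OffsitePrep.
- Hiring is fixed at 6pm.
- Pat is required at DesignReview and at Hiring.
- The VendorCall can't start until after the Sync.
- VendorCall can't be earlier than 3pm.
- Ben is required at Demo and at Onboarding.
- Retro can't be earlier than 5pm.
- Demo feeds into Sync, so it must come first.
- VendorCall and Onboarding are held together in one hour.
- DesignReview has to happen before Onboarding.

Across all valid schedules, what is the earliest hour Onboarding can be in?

3pm

Onboarding must be in the same hour as VendorCall, which can't be before 3pm, so Onboarding is at least 3pm.
Onboarding at 3pm is achievable: OffsitePrep=2pm; Retro=5pm; DesignReview=1pm; Demo=1pm; VendorCall=3pm; Sync=2pm; Hiring=6pm; Onboarding=3pm.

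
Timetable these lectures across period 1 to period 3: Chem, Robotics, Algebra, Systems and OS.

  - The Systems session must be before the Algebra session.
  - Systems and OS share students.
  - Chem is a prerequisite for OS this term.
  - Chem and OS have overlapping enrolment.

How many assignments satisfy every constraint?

Splitting on Chem: it can be period 1 (15), period 2 (9). Listing each branch's schedules as (Robotics, Algebra, Systems, OS) by period number:
Chem=period 1: (1,2,1,2) (1,2,1,3) (1,3,1,2) (1,3,1,3) (1,3,2,3) (2,2,1,2) (2,2,1,3) (2,3,1,2) (2,3,1,3) (2,3,2,3) (3,2,1,2) (3,2,1,3) (3,3,1,2) (3,3,1,3) (3,3,2,3) — 15.
Chem=period 2: (1,2,1,3) (1,3,1,3) (1,3,2,3) (2,2,1,3) (2,3,1,3) (2,3,2,3) (3,2,1,3) (3,3,1,3) (3,3,2,3) — 9.
Summing: 15 + 9 = 24.

24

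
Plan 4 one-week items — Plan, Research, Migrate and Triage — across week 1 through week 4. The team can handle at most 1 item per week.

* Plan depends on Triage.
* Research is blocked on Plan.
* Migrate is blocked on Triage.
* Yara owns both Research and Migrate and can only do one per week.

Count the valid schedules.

3

Enumerating: Research in week 3, Migrate in week 4, Plan in week 2, Triage in week 1 | Triage=week 1; Migrate=week 3; Research=week 4; Plan=week 2 | Migrate in week 2, Triage in week 1, Research in week 4, Plan in week 3.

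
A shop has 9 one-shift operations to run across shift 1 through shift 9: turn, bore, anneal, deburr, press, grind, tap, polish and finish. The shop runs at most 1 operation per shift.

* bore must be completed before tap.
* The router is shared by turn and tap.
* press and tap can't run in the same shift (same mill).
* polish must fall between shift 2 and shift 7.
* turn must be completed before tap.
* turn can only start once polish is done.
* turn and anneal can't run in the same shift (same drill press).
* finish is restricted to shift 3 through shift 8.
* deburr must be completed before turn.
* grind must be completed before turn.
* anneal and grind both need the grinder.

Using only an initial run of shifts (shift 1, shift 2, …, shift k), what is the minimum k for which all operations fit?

The precedence chain requires at least 3 distinct shifts.
With at most 1 per shift and 9 operations, at least 9 shifts are needed.
Propagating the time windows through the other constraints, tap can't land before shift 4, so the schedule must run through at least shift 4.
9 works (last occupied shift: shift 9): for example finish -> shift 3, anneal -> shift 8, bore -> shift 6, deburr -> shift 1, turn -> shift 5, polish -> shift 2, grind -> shift 4, tap -> shift 7, press -> shift 9.

9 shifts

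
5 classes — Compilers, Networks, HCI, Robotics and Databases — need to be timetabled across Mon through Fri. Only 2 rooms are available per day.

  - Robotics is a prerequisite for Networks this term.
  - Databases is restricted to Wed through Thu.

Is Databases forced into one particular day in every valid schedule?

Databases can be Wed (e.g. Robotics=Mon; Compilers=Mon; HCI=Tue; Databases=Wed; Networks=Tue) or Thu (e.g. Robotics -> Mon, Networks -> Tue, Compilers -> Mon, Databases -> Thu, HCI -> Tue).

No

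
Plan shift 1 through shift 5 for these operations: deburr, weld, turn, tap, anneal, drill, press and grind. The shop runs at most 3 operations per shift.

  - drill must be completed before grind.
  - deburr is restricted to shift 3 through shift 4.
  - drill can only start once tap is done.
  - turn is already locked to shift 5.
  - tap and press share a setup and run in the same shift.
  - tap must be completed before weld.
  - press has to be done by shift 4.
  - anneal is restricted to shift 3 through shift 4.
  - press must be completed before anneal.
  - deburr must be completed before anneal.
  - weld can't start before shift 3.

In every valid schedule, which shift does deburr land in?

Deburr is available from shift 3; deburr's own window allows nothing later than shift 4; downstream work caps deburr at shift 3.
So deburr is pinned to shift 3.

shift 3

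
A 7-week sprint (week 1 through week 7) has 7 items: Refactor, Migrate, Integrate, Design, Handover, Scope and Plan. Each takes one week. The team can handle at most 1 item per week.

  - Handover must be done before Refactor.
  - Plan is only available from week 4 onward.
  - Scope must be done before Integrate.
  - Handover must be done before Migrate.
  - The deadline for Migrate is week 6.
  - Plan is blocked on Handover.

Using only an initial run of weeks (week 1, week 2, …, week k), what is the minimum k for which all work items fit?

The precedence chain requires at least 2 distinct weeks.
With at most 1 per week and 7 work items, at least 7 weeks are needed.
Plan can't be placed before week 4, so the schedule must run through at least week 4.
7 works (last occupied week: week 7): for example Migrate=week 2; Plan=week 4; Integrate=week 6; Handover=week 1; Scope=week 5; Design=week 7; Refactor=week 3.

7 weeks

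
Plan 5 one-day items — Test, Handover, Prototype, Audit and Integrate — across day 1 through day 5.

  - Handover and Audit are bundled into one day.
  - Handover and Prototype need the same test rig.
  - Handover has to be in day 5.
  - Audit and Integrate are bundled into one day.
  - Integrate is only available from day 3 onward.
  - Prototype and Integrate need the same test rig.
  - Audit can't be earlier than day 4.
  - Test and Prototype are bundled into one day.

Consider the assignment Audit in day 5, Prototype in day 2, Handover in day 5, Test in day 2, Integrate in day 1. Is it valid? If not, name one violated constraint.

No. Integrate is only available from day 3 onward is not satisfied.

Handover has to be in day 5 — holds.
Test and Prototype are bundled into one day — holds.
Handover and Audit are bundled into one day — holds.
Prototype and Integrate need the same test rig — holds.
Integrate is only available from day 3 onward — violated.
Handover and Prototype need the same test rig — holds.
Audit can't be earlier than day 4 — holds.
Audit and Integrate are bundled into one day — violated.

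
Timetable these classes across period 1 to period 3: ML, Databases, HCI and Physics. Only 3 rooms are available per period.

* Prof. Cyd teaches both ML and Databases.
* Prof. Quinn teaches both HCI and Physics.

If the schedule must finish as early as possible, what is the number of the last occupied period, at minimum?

With at most 3 per period and 4 classes, at least 2 periods are needed.
2 works (last occupied period: period 2): for example Databases -> period 2, HCI -> period 1, ML -> period 1, Physics -> period 2.

2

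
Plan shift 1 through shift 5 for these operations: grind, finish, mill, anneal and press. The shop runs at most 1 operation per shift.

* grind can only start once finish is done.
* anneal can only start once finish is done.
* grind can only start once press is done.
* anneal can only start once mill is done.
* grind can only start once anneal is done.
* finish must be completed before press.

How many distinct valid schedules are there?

5

Splitting on finish: it can be shift 1 (3), shift 2 (2). Listing each branch's schedules as (grind, mill, anneal, press) by shift number:
finish=shift 1: (5,2,3,4) (5,2,4,3) (5,3,4,2) — 3.
finish=shift 2: (5,1,3,4) (5,1,4,3) — 2.
Summing: 3 + 2 = 5.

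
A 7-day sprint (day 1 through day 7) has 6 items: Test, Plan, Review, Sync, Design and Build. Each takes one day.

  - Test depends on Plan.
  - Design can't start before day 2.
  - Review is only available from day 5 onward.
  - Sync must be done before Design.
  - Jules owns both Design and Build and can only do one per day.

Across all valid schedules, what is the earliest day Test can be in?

day 2

Precedence pushes Test to at least day 2.
Test at day 2 is achievable: Plan in day 1; Review in day 5; Sync in day 1; Design in day 2; Build in day 1; Test in day 2.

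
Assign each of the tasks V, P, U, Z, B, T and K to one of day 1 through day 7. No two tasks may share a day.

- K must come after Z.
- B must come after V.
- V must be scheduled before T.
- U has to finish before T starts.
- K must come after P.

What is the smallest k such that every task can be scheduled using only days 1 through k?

The precedence chain requires at least 2 distinct days.
With at most 1 per day and 7 tasks, at least 7 days are needed.
7 works (last occupied day: day 7): for example U=day 2; K=day 6; V=day 1; T=day 3; Z=day 5; B=day 7; P=day 4.

7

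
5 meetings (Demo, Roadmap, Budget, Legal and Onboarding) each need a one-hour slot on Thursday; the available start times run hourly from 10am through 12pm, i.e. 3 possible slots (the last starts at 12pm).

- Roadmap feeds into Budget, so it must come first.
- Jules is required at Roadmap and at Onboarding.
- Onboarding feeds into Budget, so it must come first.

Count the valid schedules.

Splitting on Demo: it can be 10am (6), 11am (6), 12pm (6). Listing each branch's schedules as (Roadmap, Budget, Legal, Onboarding):
Demo=10am: (10am,12pm,10am,11am) (10am,12pm,11am,11am) (10am,12pm,12pm,11am) (11am,12pm,10am,10am) (11am,12pm,11am,10am) (11am,12pm,12pm,10am) — 6.
Demo=11am: (10am,12pm,10am,11am) (10am,12pm,11am,11am) (10am,12pm,12pm,11am) (11am,12pm,10am,10am) (11am,12pm,11am,10am) (11am,12pm,12pm,10am) — 6.
Demo=12pm: (10am,12pm,10am,11am) (10am,12pm,11am,11am) (10am,12pm,12pm,11am) (11am,12pm,10am,10am) (11am,12pm,11am,10am) (11am,12pm,12pm,10am) — 6.
Summing: 6 + 6 + 6 = 18.

18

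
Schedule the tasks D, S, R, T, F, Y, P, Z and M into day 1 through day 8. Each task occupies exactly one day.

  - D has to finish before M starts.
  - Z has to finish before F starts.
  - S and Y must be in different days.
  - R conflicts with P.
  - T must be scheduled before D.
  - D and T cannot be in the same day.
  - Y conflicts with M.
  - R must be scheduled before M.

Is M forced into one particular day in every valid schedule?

M can be day 3 (e.g. T in day 1; Z in day 1; Y in day 2; M in day 3; D in day 2; S in day 1; F in day 2; R in day 1; P in day 2) or day 4 (e.g. R in day 1; F in day 2; S in day 1; M in day 4; Y in day 2; T in day 1; Z in day 1; D in day 2; P in day 2).

No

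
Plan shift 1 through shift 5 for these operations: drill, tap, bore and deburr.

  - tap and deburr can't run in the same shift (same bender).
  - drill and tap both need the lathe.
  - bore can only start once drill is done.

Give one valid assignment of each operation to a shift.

bore=shift 2; drill=shift 1; deburr=shift 1; tap=shift 2

Checking: drill(shift 1) before bore(shift 2); tap(shift 2) != deburr(shift 1); drill(shift 1) != tap(shift 2).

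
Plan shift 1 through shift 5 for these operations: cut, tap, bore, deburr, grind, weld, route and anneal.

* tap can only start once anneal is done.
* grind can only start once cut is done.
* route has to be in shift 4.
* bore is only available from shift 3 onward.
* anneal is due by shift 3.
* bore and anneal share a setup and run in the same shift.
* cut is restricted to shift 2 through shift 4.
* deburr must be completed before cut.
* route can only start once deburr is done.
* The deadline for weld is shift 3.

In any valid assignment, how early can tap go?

Precedence pushes tap to at least shift 4.
tap at shift 4 is achievable: weld in shift 1, deburr in shift 1, tap in shift 4, cut in shift 2, route in shift 4, bore in shift 3, anneal in shift 3, grind in shift 3.

shift 4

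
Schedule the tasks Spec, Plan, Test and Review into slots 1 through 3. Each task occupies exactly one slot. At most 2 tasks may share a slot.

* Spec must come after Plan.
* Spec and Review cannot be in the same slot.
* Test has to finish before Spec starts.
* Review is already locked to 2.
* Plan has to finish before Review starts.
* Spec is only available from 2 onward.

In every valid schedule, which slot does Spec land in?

Spec's window is 2–3.
Review is fixed at 2, and Spec can't share a slot with Review.
So Spec must be 3.

3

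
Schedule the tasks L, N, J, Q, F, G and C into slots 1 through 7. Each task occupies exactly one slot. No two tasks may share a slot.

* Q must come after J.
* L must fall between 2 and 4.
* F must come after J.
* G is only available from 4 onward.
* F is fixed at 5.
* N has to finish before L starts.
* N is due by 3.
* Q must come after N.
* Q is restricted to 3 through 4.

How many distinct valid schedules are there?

10

Splitting on L: it can be 2 (2), 3 (4), 4 (4). Listing each branch's schedules as (N, J, Q, F, G, C):
L=2: (1,3,4,5,6,7) (1,3,4,5,7,6) — 2.
L=3: (1,2,4,5,6,7) (1,2,4,5,7,6) (2,1,4,5,6,7) (2,1,4,5,7,6) — 4.
L=4: (1,2,3,5,6,7) (1,2,3,5,7,6) (2,1,3,5,6,7) (2,1,3,5,7,6) — 4.
Summing: 2 + 4 + 4 = 10.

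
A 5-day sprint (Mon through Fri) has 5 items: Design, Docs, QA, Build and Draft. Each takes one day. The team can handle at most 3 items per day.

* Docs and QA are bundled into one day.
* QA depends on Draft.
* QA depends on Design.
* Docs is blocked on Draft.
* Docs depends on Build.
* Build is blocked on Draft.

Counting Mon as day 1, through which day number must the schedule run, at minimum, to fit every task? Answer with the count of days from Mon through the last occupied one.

The precedence chain requires at least 3 distinct days.
With at most 3 per day and 5 tasks, at least 2 days are needed.
3 works (last occupied day: Wed): for example Design in Mon, Docs in Wed, Draft in Mon, Build in Tue, QA in Wed.

3 days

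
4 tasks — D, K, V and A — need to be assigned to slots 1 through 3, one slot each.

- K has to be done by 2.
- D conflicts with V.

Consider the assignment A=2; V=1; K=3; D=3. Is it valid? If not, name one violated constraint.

K has to be done by 2 — violated.
D conflicts with V — holds.

No. K has to be done by 2 is not satisfied.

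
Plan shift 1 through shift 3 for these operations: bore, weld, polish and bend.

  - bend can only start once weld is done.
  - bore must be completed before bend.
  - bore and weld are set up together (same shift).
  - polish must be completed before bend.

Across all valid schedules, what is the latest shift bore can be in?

shift 2

Downstream work caps bore at shift 2.
bore at shift 2 is achievable: bend -> shift 3, polish -> shift 1, bore -> shift 2, weld -> shift 2.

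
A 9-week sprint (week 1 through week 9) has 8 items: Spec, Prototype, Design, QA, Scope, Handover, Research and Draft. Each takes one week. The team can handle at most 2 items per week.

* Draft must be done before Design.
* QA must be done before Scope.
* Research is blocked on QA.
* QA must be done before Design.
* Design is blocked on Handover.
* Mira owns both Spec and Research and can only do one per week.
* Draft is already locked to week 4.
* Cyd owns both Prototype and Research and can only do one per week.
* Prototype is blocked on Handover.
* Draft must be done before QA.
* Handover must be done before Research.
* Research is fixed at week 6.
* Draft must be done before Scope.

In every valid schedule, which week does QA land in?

week 5

Draft is fixed at week 4 and must come before QA, so QA is at least week 5.
Research is fixed at week 6 and must come after QA, so QA is at most week 5.
So QA must be week 5.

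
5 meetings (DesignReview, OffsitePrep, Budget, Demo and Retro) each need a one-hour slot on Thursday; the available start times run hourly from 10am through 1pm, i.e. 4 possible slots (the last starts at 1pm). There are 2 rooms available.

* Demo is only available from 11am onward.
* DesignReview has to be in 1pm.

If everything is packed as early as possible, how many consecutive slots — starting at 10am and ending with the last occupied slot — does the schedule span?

4

With at most 2 per slot and 5 meetings, at least 3 slots are needed.
DesignReview can't be placed before 1pm — that is slot 4 counting from 10am — so the schedule must run through at least 4 slots.
4 works (last occupied slot: 1pm): for example Retro=11am; Budget=10am; DesignReview=1pm; Demo=11am; OffsitePrep=10am.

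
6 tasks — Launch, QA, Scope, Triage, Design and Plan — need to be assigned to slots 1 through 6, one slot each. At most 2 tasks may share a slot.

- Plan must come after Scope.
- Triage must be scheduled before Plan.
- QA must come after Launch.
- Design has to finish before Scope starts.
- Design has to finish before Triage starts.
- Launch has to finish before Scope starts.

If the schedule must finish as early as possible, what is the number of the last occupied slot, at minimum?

The precedence chain requires at least 3 distinct slots.
With at most 2 per slot and 6 tasks, at least 3 slots are needed.
3 works (last occupied slot: 3): for example Triage=2, Plan=3, Design=1, Scope=2, Launch=1, QA=3.

slot 3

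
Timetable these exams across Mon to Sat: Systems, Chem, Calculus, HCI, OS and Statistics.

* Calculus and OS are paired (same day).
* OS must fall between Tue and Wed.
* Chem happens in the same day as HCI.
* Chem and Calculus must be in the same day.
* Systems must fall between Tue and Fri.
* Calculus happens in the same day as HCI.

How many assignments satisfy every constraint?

Splitting on Systems: it can be Tue (12), Wed (12), Thu (12), Fri (12). Listing each branch's schedules as (Chem, Calculus, HCI, OS, Statistics):
Systems=Tue: (Tue,Tue,Tue,Tue,Mon) (Tue,Tue,Tue,Tue,Tue) (Tue,Tue,Tue,Tue,Wed) (Tue,Tue,Tue,Tue,Thu) (Tue,Tue,Tue,Tue,Fri) (Tue,Tue,Tue,Tue,Sat) (Wed,Wed,Wed,Wed,Mon) (Wed,Wed,Wed,Wed,Tue) (Wed,Wed,Wed,Wed,Wed) (Wed,Wed,Wed,Wed,Thu) (Wed,Wed,Wed,Wed,Fri) (Wed,Wed,Wed,Wed,Sat) — 12.
Systems=Wed: (Tue,Tue,Tue,Tue,Mon) (Tue,Tue,Tue,Tue,Tue) (Tue,Tue,Tue,Tue,Wed) (Tue,Tue,Tue,Tue,Thu) (Tue,Tue,Tue,Tue,Fri) (Tue,Tue,Tue,Tue,Sat) (Wed,Wed,Wed,Wed,Mon) (Wed,Wed,Wed,Wed,Tue) (Wed,Wed,Wed,Wed,Wed) (Wed,Wed,Wed,Wed,Thu) (Wed,Wed,Wed,Wed,Fri) (Wed,Wed,Wed,Wed,Sat) — 12.
Systems=Thu: (Tue,Tue,Tue,Tue,Mon) (Tue,Tue,Tue,Tue,Tue) (Tue,Tue,Tue,Tue,Wed) (Tue,Tue,Tue,Tue,Thu) (Tue,Tue,Tue,Tue,Fri) (Tue,Tue,Tue,Tue,Sat) (Wed,Wed,Wed,Wed,Mon) (Wed,Wed,Wed,Wed,Tue) (Wed,Wed,Wed,Wed,Wed) (Wed,Wed,Wed,Wed,Thu) (Wed,Wed,Wed,Wed,Fri) (Wed,Wed,Wed,Wed,Sat) — 12.
Systems=Fri: (Tue,Tue,Tue,Tue,Mon) (Tue,Tue,Tue,Tue,Tue) (Tue,Tue,Tue,Tue,Wed) (Tue,Tue,Tue,Tue,Thu) (Tue,Tue,Tue,Tue,Fri) (Tue,Tue,Tue,Tue,Sat) (Wed,Wed,Wed,Wed,Mon) (Wed,Wed,Wed,Wed,Tue) (Wed,Wed,Wed,Wed,Wed) (Wed,Wed,Wed,Wed,Thu) (Wed,Wed,Wed,Wed,Fri) (Wed,Wed,Wed,Wed,Sat) — 12.
Summing: 12 + 12 + 12 + 12 = 48.

48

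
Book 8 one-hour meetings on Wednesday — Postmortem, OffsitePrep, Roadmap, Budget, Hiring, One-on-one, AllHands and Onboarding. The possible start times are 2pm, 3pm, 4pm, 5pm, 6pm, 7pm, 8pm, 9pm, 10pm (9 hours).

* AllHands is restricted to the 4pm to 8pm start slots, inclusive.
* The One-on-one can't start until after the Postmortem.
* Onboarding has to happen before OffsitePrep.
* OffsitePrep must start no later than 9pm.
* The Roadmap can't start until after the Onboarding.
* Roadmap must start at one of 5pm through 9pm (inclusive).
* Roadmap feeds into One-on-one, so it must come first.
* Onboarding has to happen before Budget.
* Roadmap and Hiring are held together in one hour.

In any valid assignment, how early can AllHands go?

4pm

AllHands is available from 4pm; AllHands's own window allows nothing later than 8pm.
AllHands at 4pm is achievable: OffsitePrep in 3pm; Roadmap in 5pm; One-on-one in 6pm; Postmortem in 2pm; Budget in 3pm; AllHands in 4pm; Hiring in 5pm; Onboarding in 2pm.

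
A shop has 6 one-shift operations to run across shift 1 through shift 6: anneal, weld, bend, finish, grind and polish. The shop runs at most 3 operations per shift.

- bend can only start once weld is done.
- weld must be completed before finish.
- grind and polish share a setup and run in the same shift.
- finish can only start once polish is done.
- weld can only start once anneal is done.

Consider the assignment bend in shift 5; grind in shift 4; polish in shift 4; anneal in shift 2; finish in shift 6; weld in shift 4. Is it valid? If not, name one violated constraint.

weld can only start once anneal is done — holds.
weld must be completed before finish — holds.
The shop runs at most 3 operations per shift — holds.
bend can only start once weld is done — holds.
grind and polish share a setup and run in the same shift — holds.
finish can only start once polish is done — holds.

Yes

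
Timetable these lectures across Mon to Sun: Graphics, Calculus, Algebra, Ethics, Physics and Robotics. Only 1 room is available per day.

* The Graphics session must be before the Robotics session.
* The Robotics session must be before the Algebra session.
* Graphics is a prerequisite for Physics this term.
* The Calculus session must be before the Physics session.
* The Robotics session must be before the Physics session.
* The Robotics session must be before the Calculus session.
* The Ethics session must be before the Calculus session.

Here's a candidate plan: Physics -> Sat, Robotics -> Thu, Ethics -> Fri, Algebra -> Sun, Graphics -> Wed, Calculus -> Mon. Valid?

Invalid. The Ethics session must be before the Calculus session.

Only 1 room is available per day — holds.
The Ethics session must be before the Calculus session — violated.
The Robotics session must be before the Algebra session — holds.
The Robotics session must be before the Calculus session — violated.
The Graphics session must be before the Robotics session — holds.
Graphics is a prerequisite for Physics this term — holds.
The Calculus session must be before the Physics session — holds.
The Robotics session must be before the Physics session — holds.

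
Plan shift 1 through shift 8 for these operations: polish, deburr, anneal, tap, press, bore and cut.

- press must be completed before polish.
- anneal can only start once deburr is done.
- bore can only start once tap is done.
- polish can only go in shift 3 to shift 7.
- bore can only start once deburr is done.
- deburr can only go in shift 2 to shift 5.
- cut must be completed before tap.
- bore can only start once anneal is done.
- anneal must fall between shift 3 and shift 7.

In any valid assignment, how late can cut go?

Downstream work caps cut at shift 6.
cut at shift 6 is achievable: deburr -> shift 2; polish -> shift 3; anneal -> shift 3; cut -> shift 6; press -> shift 1; bore -> shift 8; tap -> shift 7.

shift 6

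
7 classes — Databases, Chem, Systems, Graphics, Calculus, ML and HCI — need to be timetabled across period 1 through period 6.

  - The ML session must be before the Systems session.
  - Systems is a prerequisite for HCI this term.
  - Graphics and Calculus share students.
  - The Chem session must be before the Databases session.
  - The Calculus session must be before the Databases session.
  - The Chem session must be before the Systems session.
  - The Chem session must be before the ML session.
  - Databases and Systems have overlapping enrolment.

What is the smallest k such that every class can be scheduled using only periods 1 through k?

4

The precedence chain requires at least 4 distinct periods.
4 works (last occupied period: period 4): for example Databases -> period 2, ML -> period 2, Systems -> period 3, Calculus -> period 1, Graphics -> period 2, Chem -> period 1, HCI -> period 4.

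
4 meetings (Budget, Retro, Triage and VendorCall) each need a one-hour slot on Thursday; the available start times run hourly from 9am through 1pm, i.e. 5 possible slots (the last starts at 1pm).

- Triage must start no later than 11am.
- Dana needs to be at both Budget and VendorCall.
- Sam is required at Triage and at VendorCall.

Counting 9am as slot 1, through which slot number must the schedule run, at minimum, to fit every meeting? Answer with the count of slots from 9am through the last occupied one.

2

Could 1 slot be enough, i.e. nothing placed later than 9am? No: Triage's window within 1 slot is {9am}; VendorCall can't share with Triage (9am) → nothing is left.
So 1 slot is not enough.
2 works (last occupied slot: 10am): for example Triage -> 9am, VendorCall -> 10am, Budget -> 9am, Retro -> 9am.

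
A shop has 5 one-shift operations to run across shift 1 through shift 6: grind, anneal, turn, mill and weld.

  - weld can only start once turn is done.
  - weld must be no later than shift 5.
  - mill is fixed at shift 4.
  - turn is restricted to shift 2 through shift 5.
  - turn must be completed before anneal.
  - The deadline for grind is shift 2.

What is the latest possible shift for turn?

Turn is available from shift 2; turn's own window allows nothing later than shift 5; downstream work caps turn at shift 4.
turn at shift 4 is achievable: weld in shift 5, anneal in shift 5, turn in shift 4, mill in shift 4, grind in shift 1.

shift 4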